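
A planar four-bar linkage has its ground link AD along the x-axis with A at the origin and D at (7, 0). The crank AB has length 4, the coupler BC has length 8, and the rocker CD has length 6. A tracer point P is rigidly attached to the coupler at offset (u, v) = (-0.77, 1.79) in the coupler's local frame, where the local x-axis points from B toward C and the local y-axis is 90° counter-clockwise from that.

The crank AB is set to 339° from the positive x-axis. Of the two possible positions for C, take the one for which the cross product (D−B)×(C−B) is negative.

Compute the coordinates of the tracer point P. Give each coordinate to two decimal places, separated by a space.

3.65 0.51

A=(0,0), D=(7.00,0)
B = A + 4.00·(cos339°, sin339°) = (3.7343, -1.4335)
|BD| = 3.5664
circle(B,8.00) ∩ circle(D,6.00): a=5.7087, h=5.6045
  candidates: C₊=(6.7090,5.9929) cross=19.988; C₋=(11.2142,-4.2708) cross=-19.988
  mode - wants cross < 0 → take C=(11.2142,-4.2708) (cross=-19.988)
ex = (C−B)/|BC| = (0.9350,-0.3547); ey = (0.3547,0.9350)
P = B + -0.77·ex + 1.79·ey = (3.6492,0.5133)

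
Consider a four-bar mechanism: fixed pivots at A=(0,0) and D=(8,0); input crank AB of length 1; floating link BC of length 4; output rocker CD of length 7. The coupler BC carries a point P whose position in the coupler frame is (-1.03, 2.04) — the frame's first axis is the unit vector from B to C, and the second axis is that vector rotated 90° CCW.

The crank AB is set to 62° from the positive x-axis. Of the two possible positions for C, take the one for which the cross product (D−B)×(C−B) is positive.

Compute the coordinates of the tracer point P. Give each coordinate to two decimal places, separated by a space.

A=(0,0), D=(8.00,0)
B = A + 1.00·(cos62°, sin62°) = (0.4695, 0.8829)
|BD| = 7.5821
circle(B,4.00) ∩ circle(D,7.00): a=1.6149, h=3.6595
  candidates: C₊=(2.4995,4.3295) cross=27.747; C₋=(1.6472,-2.9397) cross=-27.747
  mode + wants cross > 0 → take C=(2.4995,4.3295) (cross=27.747)
ex = (C−B)/|BC| = (0.5075,0.8616); ey = (-0.8616,0.5075)
P = B + -1.03·ex + 2.04·ey = (-1.8110,1.0308)

-1.81 1.03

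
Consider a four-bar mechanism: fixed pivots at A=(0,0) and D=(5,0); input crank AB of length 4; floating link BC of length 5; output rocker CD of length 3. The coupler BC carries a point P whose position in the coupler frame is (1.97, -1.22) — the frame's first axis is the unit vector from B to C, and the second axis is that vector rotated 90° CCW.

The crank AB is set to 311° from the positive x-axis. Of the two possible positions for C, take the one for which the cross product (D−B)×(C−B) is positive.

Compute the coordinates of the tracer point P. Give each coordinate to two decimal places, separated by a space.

3.89 -1.08

A=(0,0), D=(5.00,0)
B = A + 4.00·(cos311°, sin311°) = (2.6242, -3.0188)
|BD| = 3.8416
circle(B,5.00) ∩ circle(D,3.00): a=4.0033, h=2.9956
  candidates: C₊=(2.7459,1.9797) cross=11.508; C₋=(7.4541,-1.7255) cross=-11.508
  mode + wants cross > 0 → take C=(2.7459,1.9797) (cross=11.508)
ex = (C−B)/|BC| = (0.0243,0.9997); ey = (-0.9997,0.0243)
P = B + 1.97·ex + -1.22·ey = (3.8918,-1.0791)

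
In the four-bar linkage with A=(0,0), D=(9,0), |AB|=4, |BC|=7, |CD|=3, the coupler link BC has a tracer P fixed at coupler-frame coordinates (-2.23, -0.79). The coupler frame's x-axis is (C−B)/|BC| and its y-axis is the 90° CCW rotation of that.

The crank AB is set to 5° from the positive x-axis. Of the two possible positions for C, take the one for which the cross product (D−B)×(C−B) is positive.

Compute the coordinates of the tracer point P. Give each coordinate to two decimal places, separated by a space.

A=(0,0), D=(9.00,0)
B = A + 4.00·(cos5°, sin5°) = (3.9848, 0.3486)
|BD| = 5.0273
circle(B,7.00) ∩ circle(D,3.00): a=6.4919, h=2.6182
  candidates: C₊=(10.6426,2.5103) cross=13.163; C₋=(10.2795,-2.7135) cross=-13.163
  mode + wants cross > 0 → take C=(10.6426,2.5103) (cross=13.163)
ex = (C−B)/|BC| = (0.9511,0.3088); ey = (-0.3088,0.9511)
P = B + -2.23·ex + -0.79·ey = (2.1077,-1.0914)

2.11 -1.09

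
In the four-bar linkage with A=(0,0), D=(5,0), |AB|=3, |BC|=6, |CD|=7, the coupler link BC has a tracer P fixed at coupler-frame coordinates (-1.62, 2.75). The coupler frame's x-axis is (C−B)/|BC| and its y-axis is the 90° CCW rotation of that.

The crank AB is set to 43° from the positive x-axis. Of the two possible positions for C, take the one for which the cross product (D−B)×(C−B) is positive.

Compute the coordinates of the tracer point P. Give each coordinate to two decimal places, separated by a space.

-0.99 2.29

A=(0,0), D=(5.00,0)
B = A + 3.00·(cos43°, sin43°) = (2.1941, 2.0460)
|BD| = 3.4727
circle(B,6.00) ∩ circle(D,7.00): a=-0.1354, h=5.9985
  candidates: C₊=(5.6188,6.9726) cross=20.831; C₋=(-1.4495,-2.7210) cross=-20.831
  mode + wants cross > 0 → take C=(5.6188,6.9726) (cross=20.831)
ex = (C−B)/|BC| = (0.5708,0.8211); ey = (-0.8211,0.5708)
P = B + -1.62·ex + 2.75·ey = (-0.9886,2.2855)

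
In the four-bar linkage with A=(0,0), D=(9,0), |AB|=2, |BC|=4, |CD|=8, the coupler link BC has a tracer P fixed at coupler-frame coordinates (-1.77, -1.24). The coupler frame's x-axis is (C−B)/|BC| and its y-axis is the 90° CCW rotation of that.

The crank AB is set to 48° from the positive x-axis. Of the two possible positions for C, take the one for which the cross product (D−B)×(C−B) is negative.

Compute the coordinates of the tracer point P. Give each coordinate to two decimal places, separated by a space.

0.07 3.24

A=(0,0), D=(9.00,0)
B = A + 2.00·(cos48°, sin48°) = (1.3383, 1.4863)
|BD| = 7.8046
circle(B,4.00) ∩ circle(D,8.00): a=0.8272, h=3.9135
  candidates: C₊=(2.8956,5.1707) cross=30.543; C₋=(1.4050,-2.5132) cross=-30.543
  mode - wants cross < 0 → take C=(1.4050,-2.5132) (cross=-30.543)
ex = (C−B)/|BC| = (0.0167,-0.9999); ey = (0.9999,0.0167)
P = B + -1.77·ex + -1.24·ey = (0.0689,3.2354)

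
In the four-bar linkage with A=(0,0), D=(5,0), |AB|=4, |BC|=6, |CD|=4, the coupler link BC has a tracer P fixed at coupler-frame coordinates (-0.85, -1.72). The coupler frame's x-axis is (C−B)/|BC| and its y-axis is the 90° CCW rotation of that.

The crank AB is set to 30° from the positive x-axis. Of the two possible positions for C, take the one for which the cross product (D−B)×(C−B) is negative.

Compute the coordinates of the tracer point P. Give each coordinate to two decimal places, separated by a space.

A=(0,0), D=(5.00,0)
B = A + 4.00·(cos30°, sin30°) = (3.4641, 2.0000)
|BD| = 2.5217
circle(B,6.00) ∩ circle(D,4.00): a=5.2264, h=2.9469
  candidates: C₊=(8.9846,-0.3503) cross=7.431; C₋=(4.3101,-3.9401) cross=-7.431
  mode - wants cross < 0 → take C=(4.3101,-3.9401) (cross=-7.431)
ex = (C−B)/|BC| = (0.1410,-0.9900); ey = (0.9900,0.1410)
P = B + -0.85·ex + -1.72·ey = (1.6414,2.5990)

1.64 2.60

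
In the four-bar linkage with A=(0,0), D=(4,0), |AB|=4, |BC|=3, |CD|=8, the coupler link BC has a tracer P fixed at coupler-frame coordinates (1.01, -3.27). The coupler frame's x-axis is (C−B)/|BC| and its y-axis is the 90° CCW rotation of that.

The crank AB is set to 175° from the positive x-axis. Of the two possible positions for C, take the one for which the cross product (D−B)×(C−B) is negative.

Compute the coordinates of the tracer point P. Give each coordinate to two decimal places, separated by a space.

-7.08 -1.12

A=(0,0), D=(4.00,0)
B = A + 4.00·(cos175°, sin175°) = (-3.9848, 0.3486)
|BD| = 7.9924
circle(B,3.00) ∩ circle(D,8.00): a=0.5554, h=2.9481
  candidates: C₊=(-3.3013,3.2697) cross=23.563; C₋=(-3.5585,-2.6209) cross=-23.563
  mode - wants cross < 0 → take C=(-3.5585,-2.6209) (cross=-23.563)
ex = (C−B)/|BC| = (0.1421,-0.9899); ey = (0.9899,0.1421)
P = B + 1.01·ex + -3.27·ey = (-7.0781,-1.1158)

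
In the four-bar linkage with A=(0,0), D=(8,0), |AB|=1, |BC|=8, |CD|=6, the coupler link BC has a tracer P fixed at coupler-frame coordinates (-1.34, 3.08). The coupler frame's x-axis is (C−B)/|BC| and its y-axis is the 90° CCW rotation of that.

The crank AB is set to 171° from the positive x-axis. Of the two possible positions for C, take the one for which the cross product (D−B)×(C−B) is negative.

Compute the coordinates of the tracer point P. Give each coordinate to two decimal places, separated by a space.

A=(0,0), D=(8.00,0)
B = A + 1.00·(cos171°, sin171°) = (-0.9877, 0.1564)
|BD| = 8.9890
circle(B,8.00) ∩ circle(D,6.00): a=6.0520, h=5.2320
  candidates: C₊=(5.1544,5.2823) cross=47.031; C₋=(4.9723,-5.1801) cross=-47.031
  mode - wants cross < 0 → take C=(4.9723,-5.1801) (cross=-47.031)
ex = (C−B)/|BC| = (0.7450,-0.6671); ey = (0.6671,0.7450)
P = B + -1.34·ex + 3.08·ey = (0.0686,3.3449)

0.07 3.34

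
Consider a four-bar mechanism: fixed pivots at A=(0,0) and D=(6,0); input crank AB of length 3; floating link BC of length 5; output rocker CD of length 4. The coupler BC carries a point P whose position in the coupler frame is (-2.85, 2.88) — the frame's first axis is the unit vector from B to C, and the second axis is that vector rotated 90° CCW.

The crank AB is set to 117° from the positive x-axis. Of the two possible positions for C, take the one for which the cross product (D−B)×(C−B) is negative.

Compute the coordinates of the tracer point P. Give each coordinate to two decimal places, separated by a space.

A=(0,0), D=(6.00,0)
B = A + 3.00·(cos117°, sin117°) = (-1.3620, 2.6730)
|BD| = 7.8322
circle(B,5.00) ∩ circle(D,4.00): a=4.4907, h=2.1986
  candidates: C₊=(3.6094,3.2070) cross=17.220; C₋=(2.1087,-0.9262) cross=-17.220
  mode - wants cross < 0 → take C=(2.1087,-0.9262) (cross=-17.220)
ex = (C−B)/|BC| = (0.6941,-0.7198); ey = (0.7198,0.6941)
P = B + -2.85·ex + 2.88·ey = (-1.2671,6.7237)

-1.27 6.72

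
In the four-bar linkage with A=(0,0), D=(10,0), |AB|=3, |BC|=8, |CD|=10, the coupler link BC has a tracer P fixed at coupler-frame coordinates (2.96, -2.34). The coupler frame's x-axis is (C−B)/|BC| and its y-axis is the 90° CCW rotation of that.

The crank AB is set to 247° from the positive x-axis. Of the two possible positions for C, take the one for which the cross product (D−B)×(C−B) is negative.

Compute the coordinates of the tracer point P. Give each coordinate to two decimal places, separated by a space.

A=(0,0), D=(10.00,0)
B = A + 3.00·(cos247°, sin247°) = (-1.1722, -2.7615)
|BD| = 11.5084
circle(B,8.00) ∩ circle(D,10.00): a=4.1901, h=6.8149
  candidates: C₊=(1.2603,4.8597) cross=78.429; C₋=(4.5308,-8.3718) cross=-78.429
  mode - wants cross < 0 → take C=(4.5308,-8.3718) (cross=-78.429)
ex = (C−B)/|BC| = (0.7129,-0.7013); ey = (0.7013,0.7129)
P = B + 2.96·ex + -2.34·ey = (-0.7031,-6.5055)

-0.70 -6.51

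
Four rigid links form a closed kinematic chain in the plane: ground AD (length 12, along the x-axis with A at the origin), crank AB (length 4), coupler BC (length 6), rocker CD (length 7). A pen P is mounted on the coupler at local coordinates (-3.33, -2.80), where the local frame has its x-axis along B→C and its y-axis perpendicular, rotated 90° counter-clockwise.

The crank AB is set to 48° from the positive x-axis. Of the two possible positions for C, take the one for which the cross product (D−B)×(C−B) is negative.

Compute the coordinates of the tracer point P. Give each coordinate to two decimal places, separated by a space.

A=(0,0), D=(12.00,0)
B = A + 4.00·(cos48°, sin48°) = (2.6765, 2.9726)
|BD| = 9.7859
circle(B,6.00) ∩ circle(D,7.00): a=4.2287, h=4.2565
  candidates: C₊=(7.9984,5.7434) cross=41.654; C₋=(5.4125,-2.3673) cross=-41.654
  mode - wants cross < 0 → take C=(5.4125,-2.3673) (cross=-41.654)
ex = (C−B)/|BC| = (0.4560,-0.8900); ey = (0.8900,0.4560)
P = B + -3.33·ex + -2.80·ey = (-1.3339,4.6595)

-1.33 4.66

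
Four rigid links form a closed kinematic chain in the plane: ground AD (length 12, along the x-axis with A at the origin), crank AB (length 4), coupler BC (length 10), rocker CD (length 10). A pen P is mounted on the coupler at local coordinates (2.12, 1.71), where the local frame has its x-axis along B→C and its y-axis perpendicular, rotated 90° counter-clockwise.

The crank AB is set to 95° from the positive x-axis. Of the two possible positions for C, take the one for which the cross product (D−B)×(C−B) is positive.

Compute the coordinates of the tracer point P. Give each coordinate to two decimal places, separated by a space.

A=(0,0), D=(12.00,0)
B = A + 4.00·(cos95°, sin95°) = (-0.3486, 3.9848)
|BD| = 12.9756
circle(B,10.00) ∩ circle(D,10.00): a=6.4878, h=7.6097
  candidates: C₊=(8.1626,9.2344) cross=98.741; C₋=(3.4888,-5.2496) cross=-98.741
  mode + wants cross > 0 → take C=(8.1626,9.2344) (cross=98.741)
ex = (C−B)/|BC| = (0.8511,0.5250); ey = (-0.5250,0.8511)
P = B + 2.12·ex + 1.71·ey = (0.5581,6.5531)

0.56 6.55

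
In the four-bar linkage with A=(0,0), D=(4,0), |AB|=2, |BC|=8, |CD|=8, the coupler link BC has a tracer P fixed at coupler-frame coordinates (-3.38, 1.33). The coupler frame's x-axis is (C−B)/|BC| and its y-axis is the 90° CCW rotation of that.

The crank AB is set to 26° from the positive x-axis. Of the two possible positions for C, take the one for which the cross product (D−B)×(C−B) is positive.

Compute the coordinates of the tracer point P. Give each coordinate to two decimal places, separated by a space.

-1.05 -1.37

A=(0,0), D=(4.00,0)
B = A + 2.00·(cos26°, sin26°) = (1.7976, 0.8767)
|BD| = 2.3705
circle(B,8.00) ∩ circle(D,8.00): a=1.1853, h=7.9117
  candidates: C₊=(5.8250,7.7891) cross=18.755; C₋=(-0.0274,-6.9123) cross=-18.755
  mode + wants cross > 0 → take C=(5.8250,7.7891) (cross=18.755)
ex = (C−B)/|BC| = (0.5034,0.8640); ey = (-0.8640,0.5034)
P = B + -3.38·ex + 1.33·ey = (-1.0532,-1.3742)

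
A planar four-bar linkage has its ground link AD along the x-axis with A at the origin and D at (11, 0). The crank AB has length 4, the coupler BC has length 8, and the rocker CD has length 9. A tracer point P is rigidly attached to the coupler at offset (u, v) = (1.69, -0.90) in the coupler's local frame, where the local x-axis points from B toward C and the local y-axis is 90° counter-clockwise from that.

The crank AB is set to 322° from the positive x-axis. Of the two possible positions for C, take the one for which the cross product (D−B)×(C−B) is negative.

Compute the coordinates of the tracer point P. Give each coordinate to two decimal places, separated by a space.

A=(0,0), D=(11.00,0)
B = A + 4.00·(cos322°, sin322°) = (3.1520, -2.4626)
|BD| = 8.2253
circle(B,8.00) ∩ circle(D,9.00): a=3.0792, h=7.3837
  candidates: C₊=(3.8794,5.5042) cross=60.733; C₋=(8.3007,-8.5857) cross=-60.733
  mode - wants cross < 0 → take C=(8.3007,-8.5857) (cross=-60.733)
ex = (C−B)/|BC| = (0.6436,-0.7654); ey = (0.7654,0.6436)
P = B + 1.69·ex + -0.90·ey = (3.5509,-4.3354)

3.55 -4.34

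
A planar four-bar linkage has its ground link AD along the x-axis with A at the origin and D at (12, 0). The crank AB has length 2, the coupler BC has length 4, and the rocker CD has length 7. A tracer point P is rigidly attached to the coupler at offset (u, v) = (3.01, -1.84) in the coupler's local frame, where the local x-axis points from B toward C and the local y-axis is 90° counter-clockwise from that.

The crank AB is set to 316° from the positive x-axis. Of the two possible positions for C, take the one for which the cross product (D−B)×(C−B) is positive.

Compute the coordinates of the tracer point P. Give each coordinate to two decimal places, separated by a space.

A=(0,0), D=(12.00,0)
B = A + 2.00·(cos316°, sin316°) = (1.4387, -1.3893)
|BD| = 10.6523
circle(B,4.00) ∩ circle(D,7.00): a=3.7772, h=1.3164
  candidates: C₊=(5.0119,0.4084) cross=14.022; C₋=(5.3553,-2.2018) cross=-14.022
  mode + wants cross > 0 → take C=(5.0119,0.4084) (cross=14.022)
ex = (C−B)/|BC| = (0.8933,0.4494); ey = (-0.4494,0.8933)
P = B + 3.01·ex + -1.84·ey = (4.9545,-1.6802)

4.95 -1.68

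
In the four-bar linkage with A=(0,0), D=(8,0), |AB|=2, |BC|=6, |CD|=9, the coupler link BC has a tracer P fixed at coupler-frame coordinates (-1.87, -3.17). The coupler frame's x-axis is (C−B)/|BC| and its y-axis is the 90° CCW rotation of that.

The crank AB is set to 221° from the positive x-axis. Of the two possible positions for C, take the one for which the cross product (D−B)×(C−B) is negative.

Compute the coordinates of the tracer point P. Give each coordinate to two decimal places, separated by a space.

-5.19 -1.41

A=(0,0), D=(8.00,0)
B = A + 2.00·(cos221°, sin221°) = (-1.5094, -1.3121)
|BD| = 9.5995
circle(B,6.00) ∩ circle(D,9.00): a=2.4559, h=5.4744
  candidates: C₊=(0.1752,4.4465) cross=52.551; C₋=(1.6717,-6.3994) cross=-52.551
  mode - wants cross < 0 → take C=(1.6717,-6.3994) (cross=-52.551)
ex = (C−B)/|BC| = (0.5302,-0.8479); ey = (0.8479,0.5302)
P = B + -1.87·ex + -3.17·ey = (-5.1887,-1.4073)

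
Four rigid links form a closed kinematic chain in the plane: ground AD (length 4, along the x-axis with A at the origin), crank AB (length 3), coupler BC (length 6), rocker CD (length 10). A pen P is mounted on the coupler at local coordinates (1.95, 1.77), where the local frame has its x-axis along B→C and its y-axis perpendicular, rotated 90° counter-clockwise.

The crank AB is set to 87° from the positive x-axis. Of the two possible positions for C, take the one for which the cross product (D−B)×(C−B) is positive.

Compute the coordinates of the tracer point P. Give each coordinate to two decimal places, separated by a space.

A=(0,0), D=(4.00,0)
B = A + 3.00·(cos87°, sin87°) = (0.1570, 2.9959)
|BD| = 4.8728
circle(B,6.00) ∩ circle(D,10.00): a=-4.1307, h=4.3517
  candidates: C₊=(-0.4252,8.9676) cross=21.205; C₋=(-5.7763,2.1035) cross=-21.205
  mode + wants cross > 0 → take C=(-0.4252,8.9676) (cross=21.205)
ex = (C−B)/|BC| = (-0.0970,0.9953); ey = (-0.9953,-0.0970)
P = B + 1.95·ex + 1.77·ey = (-1.7939,4.7649)

-1.79 4.76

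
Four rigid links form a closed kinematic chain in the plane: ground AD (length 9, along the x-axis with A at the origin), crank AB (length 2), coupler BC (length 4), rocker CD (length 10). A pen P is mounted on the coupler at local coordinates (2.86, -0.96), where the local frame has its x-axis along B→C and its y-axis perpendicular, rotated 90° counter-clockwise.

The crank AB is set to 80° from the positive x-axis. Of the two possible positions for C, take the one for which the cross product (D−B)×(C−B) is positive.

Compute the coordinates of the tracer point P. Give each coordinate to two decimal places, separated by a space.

1.72 4.65

A=(0,0), D=(9.00,0)
B = A + 2.00·(cos80°, sin80°) = (0.3473, 1.9696)
|BD| = 8.8740
circle(B,4.00) ∩ circle(D,10.00): a=-0.2959, h=3.9890
  candidates: C₊=(0.9442,5.9248) cross=35.399; C₋=(-0.8266,-1.8543) cross=-35.399
  mode + wants cross > 0 → take C=(0.9442,5.9248) (cross=35.399)
ex = (C−B)/|BC| = (0.1492,0.9888); ey = (-0.9888,0.1492)
P = B + 2.86·ex + -0.96·ey = (1.7233,4.6543)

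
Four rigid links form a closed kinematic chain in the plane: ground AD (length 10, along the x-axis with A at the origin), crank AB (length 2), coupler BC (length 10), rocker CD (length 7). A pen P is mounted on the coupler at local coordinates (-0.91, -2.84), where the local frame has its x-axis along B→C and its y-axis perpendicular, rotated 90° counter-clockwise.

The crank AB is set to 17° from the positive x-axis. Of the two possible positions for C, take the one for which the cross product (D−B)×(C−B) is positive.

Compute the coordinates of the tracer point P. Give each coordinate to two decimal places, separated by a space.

A=(0,0), D=(10.00,0)
B = A + 2.00·(cos17°, sin17°) = (1.9126, 0.5847)
|BD| = 8.1085
circle(B,10.00) ∩ circle(D,7.00): a=7.1991, h=6.9407
  candidates: C₊=(9.5935,6.9882) cross=56.278; C₋=(8.5924,-6.8570) cross=-56.278
  mode + wants cross > 0 → take C=(9.5935,6.9882) (cross=56.278)
ex = (C−B)/|BC| = (0.7681,0.6403); ey = (-0.6403,0.7681)
P = B + -0.91·ex + -2.84·ey = (3.0322,-2.1793)

3.03 -2.18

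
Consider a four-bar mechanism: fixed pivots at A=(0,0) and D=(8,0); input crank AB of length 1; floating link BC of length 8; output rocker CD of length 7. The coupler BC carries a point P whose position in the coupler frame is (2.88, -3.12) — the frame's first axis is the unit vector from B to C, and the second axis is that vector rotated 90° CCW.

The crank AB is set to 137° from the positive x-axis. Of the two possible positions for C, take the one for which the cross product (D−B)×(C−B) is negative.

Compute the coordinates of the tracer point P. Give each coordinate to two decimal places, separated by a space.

A=(0,0), D=(8.00,0)
B = A + 1.00·(cos137°, sin137°) = (-0.7314, 0.6820)
|BD| = 8.7579
circle(B,8.00) ∩ circle(D,7.00): a=5.2353, h=6.0491
  candidates: C₊=(4.9591,6.3050) cross=52.977; C₋=(4.0170,-5.7564) cross=-52.977
  mode - wants cross < 0 → take C=(4.0170,-5.7564) (cross=-52.977)
ex = (C−B)/|BC| = (0.5935,-0.8048); ey = (0.8048,0.5935)
P = B + 2.88·ex + -3.12·ey = (-1.5329,-3.4877)

-1.53 -3.49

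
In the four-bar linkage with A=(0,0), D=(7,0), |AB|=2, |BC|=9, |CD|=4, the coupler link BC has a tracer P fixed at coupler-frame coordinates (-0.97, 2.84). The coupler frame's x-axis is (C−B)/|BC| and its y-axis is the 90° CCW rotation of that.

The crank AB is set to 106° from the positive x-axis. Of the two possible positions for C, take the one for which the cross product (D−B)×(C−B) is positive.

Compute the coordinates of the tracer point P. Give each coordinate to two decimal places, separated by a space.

-2.09 4.50

A=(0,0), D=(7.00,0)
B = A + 2.00·(cos106°, sin106°) = (-0.5513, 1.9225)
|BD| = 7.7922
circle(B,9.00) ∩ circle(D,4.00): a=8.0669, h=3.9906
  candidates: C₊=(8.2508,3.7994) cross=31.095; C₋=(6.2817,-3.9350) cross=-31.095
  mode + wants cross > 0 → take C=(8.2508,3.7994) (cross=31.095)
ex = (C−B)/|BC| = (0.9780,0.2085); ey = (-0.2085,0.9780)
P = B + -0.97·ex + 2.84·ey = (-2.0922,4.4978)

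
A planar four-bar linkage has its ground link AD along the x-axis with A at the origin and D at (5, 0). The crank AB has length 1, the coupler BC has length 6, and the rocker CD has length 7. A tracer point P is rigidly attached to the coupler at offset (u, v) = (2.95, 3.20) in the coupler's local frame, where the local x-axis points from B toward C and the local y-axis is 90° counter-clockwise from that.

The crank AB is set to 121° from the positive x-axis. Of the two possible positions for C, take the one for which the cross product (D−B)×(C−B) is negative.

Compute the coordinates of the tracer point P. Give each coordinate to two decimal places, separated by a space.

3.02 -1.69

A=(0,0), D=(5.00,0)
B = A + 1.00·(cos121°, sin121°) = (-0.5150, 0.8572)
|BD| = 5.5813
circle(B,6.00) ∩ circle(D,7.00): a=1.6260, h=5.7755
  candidates: C₊=(1.9787,6.3144) cross=32.234; C₋=(0.2047,-5.0995) cross=-32.234
  mode - wants cross < 0 → take C=(0.2047,-5.0995) (cross=-32.234)
ex = (C−B)/|BC| = (0.1200,-0.9928); ey = (0.9928,0.1200)
P = B + 2.95·ex + 3.20·ey = (3.0157,-1.6877)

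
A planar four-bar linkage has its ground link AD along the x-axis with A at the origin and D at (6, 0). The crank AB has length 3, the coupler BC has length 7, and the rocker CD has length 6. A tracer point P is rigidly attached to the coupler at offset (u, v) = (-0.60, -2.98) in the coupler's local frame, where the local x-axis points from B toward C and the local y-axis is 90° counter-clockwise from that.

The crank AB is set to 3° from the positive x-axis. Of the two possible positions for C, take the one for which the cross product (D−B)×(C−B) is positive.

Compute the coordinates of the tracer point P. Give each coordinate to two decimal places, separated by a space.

A=(0,0), D=(6.00,0)
B = A + 3.00·(cos3°, sin3°) = (2.9959, 0.1570)
|BD| = 3.0082
circle(B,7.00) ∩ circle(D,6.00): a=3.6649, h=5.9640
  candidates: C₊=(6.9670,5.9216) cross=17.941; C₋=(6.3445,-5.9901) cross=-17.941
  mode + wants cross > 0 → take C=(6.9670,5.9216) (cross=17.941)
ex = (C−B)/|BC| = (0.5673,0.8235); ey = (-0.8235,0.5673)
P = B + -0.60·ex + -2.98·ey = (5.1096,-2.0277)

5.11 -2.03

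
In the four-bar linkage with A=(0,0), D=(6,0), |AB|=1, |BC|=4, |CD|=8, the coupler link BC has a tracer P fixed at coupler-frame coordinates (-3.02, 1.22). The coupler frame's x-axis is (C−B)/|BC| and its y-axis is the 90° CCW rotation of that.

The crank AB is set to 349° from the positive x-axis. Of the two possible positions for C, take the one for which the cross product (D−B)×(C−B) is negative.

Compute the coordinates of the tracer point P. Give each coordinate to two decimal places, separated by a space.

A=(0,0), D=(6.00,0)
B = A + 1.00·(cos349°, sin349°) = (0.9816, -0.1908)
|BD| = 5.0220
circle(B,4.00) ∩ circle(D,8.00): a=-2.2680, h=3.2949
  candidates: C₊=(-1.4099,3.0155) cross=16.547; C₋=(-1.1595,-3.5695) cross=-16.547
  mode - wants cross < 0 → take C=(-1.1595,-3.5695) (cross=-16.547)
ex = (C−B)/|BC| = (-0.5353,-0.8447); ey = (0.8447,-0.5353)
P = B + -3.02·ex + 1.22·ey = (3.6287,1.7070)

3.63 1.71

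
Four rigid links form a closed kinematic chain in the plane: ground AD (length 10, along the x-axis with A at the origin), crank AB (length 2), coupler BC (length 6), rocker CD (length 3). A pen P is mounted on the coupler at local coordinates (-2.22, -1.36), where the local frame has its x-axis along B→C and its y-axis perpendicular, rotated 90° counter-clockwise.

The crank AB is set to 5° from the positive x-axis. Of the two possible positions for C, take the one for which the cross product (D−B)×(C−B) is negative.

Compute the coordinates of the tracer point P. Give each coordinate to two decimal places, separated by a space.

A=(0,0), D=(10.00,0)
B = A + 2.00·(cos5°, sin5°) = (1.9924, 0.1743)
|BD| = 8.0095
circle(B,6.00) ∩ circle(D,3.00): a=5.6903, h=1.9029
  candidates: C₊=(7.7227,1.9529) cross=15.241; C₋=(7.6399,-1.8520) cross=-15.241
  mode - wants cross < 0 → take C=(7.6399,-1.8520) (cross=-15.241)
ex = (C−B)/|BC| = (0.9412,-0.3377); ey = (0.3377,0.9412)
P = B + -2.22·ex + -1.36·ey = (-0.5565,-0.3561)

-0.56 -0.36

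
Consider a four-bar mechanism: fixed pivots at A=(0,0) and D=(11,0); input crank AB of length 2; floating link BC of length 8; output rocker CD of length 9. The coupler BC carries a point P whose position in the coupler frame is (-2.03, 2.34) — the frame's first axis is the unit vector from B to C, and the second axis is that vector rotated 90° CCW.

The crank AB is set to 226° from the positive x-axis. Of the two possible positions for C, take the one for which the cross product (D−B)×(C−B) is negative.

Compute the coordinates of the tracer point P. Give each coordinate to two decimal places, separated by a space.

A=(0,0), D=(11.00,0)
B = A + 2.00·(cos226°, sin226°) = (-1.3893, -1.4387)
|BD| = 12.4726
circle(B,8.00) ∩ circle(D,9.00): a=5.5548, h=5.7571
  candidates: C₊=(3.4643,4.9207) cross=71.806; C₋=(4.7925,-6.5166) cross=-71.806
  mode - wants cross < 0 → take C=(4.7925,-6.5166) (cross=-71.806)
ex = (C−B)/|BC| = (0.7727,-0.6347); ey = (0.6347,0.7727)
P = B + -2.03·ex + 2.34·ey = (-1.4726,1.6580)

-1.47 1.66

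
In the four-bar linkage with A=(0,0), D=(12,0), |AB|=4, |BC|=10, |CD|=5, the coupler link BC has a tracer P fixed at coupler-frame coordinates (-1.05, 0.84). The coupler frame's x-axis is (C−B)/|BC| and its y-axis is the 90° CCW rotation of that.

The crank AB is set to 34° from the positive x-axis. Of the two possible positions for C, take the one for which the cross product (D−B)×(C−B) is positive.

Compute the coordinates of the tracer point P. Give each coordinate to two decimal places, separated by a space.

A=(0,0), D=(12.00,0)
B = A + 4.00·(cos34°, sin34°) = (3.3162, 2.2368)
|BD| = 8.9673
circle(B,10.00) ∩ circle(D,5.00): a=8.6655, h=4.9909
  candidates: C₊=(12.9527,4.9084) cross=44.755; C₋=(10.4628,-4.7579) cross=-44.755
  mode + wants cross > 0 → take C=(12.9527,4.9084) (cross=44.755)
ex = (C−B)/|BC| = (0.9637,0.2672); ey = (-0.2672,0.9637)
P = B + -1.05·ex + 0.84·ey = (2.0799,2.7657)

2.08 2.77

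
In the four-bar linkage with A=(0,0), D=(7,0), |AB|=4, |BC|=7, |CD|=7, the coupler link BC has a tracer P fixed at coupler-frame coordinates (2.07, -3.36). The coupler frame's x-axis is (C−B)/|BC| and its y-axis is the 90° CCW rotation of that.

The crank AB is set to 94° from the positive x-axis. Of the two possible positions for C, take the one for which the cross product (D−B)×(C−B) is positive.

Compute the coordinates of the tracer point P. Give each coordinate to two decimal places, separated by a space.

3.01 1.81

A=(0,0), D=(7.00,0)
B = A + 4.00·(cos94°, sin94°) = (-0.2790, 3.9903)
|BD| = 8.3010
circle(B,7.00) ∩ circle(D,7.00): a=4.1505, h=5.6368
  candidates: C₊=(6.0701,6.9380) cross=46.791; C₋=(0.6509,-2.9477) cross=-46.791
  mode + wants cross > 0 → take C=(6.0701,6.9380) (cross=46.791)
ex = (C−B)/|BC| = (0.9070,0.4211); ey = (-0.4211,0.9070)
P = B + 2.07·ex + -3.36·ey = (3.0134,1.8144)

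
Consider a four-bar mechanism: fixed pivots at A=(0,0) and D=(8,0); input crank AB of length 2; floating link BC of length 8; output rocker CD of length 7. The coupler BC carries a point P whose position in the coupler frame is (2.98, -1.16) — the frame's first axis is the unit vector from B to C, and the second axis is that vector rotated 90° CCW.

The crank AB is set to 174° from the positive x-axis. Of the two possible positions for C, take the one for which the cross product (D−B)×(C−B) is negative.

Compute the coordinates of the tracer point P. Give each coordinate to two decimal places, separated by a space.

-0.72 -2.72

A=(0,0), D=(8.00,0)
B = A + 2.00·(cos174°, sin174°) = (-1.9890, 0.2091)
|BD| = 9.9912
circle(B,8.00) ∩ circle(D,7.00): a=5.7463, h=5.5660
  candidates: C₊=(3.8724,5.6536) cross=55.611; C₋=(3.6395,-5.4760) cross=-55.611
  mode - wants cross < 0 → take C=(3.6395,-5.4760) (cross=-55.611)
ex = (C−B)/|BC| = (0.7036,-0.7106); ey = (0.7106,0.7036)
P = B + 2.98·ex + -1.16·ey = (-0.7167,-2.7248)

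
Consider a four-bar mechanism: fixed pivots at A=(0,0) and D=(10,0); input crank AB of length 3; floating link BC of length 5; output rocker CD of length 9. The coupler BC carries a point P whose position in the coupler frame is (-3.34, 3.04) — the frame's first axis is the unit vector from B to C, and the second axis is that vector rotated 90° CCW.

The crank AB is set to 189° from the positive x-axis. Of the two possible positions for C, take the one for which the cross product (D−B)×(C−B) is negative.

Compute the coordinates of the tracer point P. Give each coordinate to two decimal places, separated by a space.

A=(0,0), D=(10.00,0)
B = A + 3.00·(cos189°, sin189°) = (-2.9631, -0.4693)
|BD| = 12.9716
circle(B,5.00) ∩ circle(D,9.00): a=4.3272, h=2.5050
  candidates: C₊=(1.2707,2.1907) cross=32.494; C₋=(1.4519,-2.8162) cross=-32.494
  mode - wants cross < 0 → take C=(1.4519,-2.8162) (cross=-32.494)
ex = (C−B)/|BC| = (0.8830,-0.4694); ey = (0.4694,0.8830)
P = B + -3.34·ex + 3.04·ey = (-4.4854,3.7827)

-4.49 3.78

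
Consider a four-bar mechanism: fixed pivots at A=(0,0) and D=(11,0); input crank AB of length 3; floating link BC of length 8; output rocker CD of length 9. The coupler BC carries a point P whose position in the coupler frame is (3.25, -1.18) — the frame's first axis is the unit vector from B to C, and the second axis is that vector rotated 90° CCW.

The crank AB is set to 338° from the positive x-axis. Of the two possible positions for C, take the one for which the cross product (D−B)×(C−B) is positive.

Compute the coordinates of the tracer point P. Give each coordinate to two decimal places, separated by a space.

A=(0,0), D=(11.00,0)
B = A + 3.00·(cos338°, sin338°) = (2.7816, -1.1238)
|BD| = 8.2949
circle(B,8.00) ∩ circle(D,9.00): a=3.1227, h=7.3654
  candidates: C₊=(4.8776,6.5967) cross=61.095; C₋=(6.8734,-7.9982) cross=-61.095
  mode + wants cross > 0 → take C=(4.8776,6.5967) (cross=61.095)
ex = (C−B)/|BC| = (0.2620,0.9651); ey = (-0.9651,0.2620)
P = B + 3.25·ex + -1.18·ey = (4.7719,1.7035)

4.77 1.70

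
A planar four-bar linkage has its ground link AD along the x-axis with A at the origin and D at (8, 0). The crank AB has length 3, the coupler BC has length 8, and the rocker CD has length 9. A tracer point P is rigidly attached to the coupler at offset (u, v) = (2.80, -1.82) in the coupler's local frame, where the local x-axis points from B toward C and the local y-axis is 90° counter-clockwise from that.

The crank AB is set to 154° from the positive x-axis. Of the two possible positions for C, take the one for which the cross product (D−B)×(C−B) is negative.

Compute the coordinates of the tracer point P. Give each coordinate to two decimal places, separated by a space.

A=(0,0), D=(8.00,0)
B = A + 3.00·(cos154°, sin154°) = (-2.6964, 1.3151)
|BD| = 10.7769
circle(B,8.00) ∩ circle(D,9.00): a=4.5997, h=6.5454
  candidates: C₊=(2.6677,7.2503) cross=70.539; C₋=(1.0702,-5.7427) cross=-70.539
  mode - wants cross < 0 → take C=(1.0702,-5.7427) (cross=-70.539)
ex = (C−B)/|BC| = (0.4708,-0.8822); ey = (0.8822,0.4708)
P = B + 2.80·ex + -1.82·ey = (-2.9837,-2.0120)

-2.98 -2.01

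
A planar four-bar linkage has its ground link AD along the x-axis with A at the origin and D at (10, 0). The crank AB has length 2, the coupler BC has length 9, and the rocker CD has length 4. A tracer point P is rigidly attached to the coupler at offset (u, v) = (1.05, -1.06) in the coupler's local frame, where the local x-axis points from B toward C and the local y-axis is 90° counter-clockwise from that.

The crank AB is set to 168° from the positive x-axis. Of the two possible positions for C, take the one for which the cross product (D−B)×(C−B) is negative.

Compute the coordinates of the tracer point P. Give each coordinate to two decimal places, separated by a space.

A=(0,0), D=(10.00,0)
B = A + 2.00·(cos168°, sin168°) = (-1.9563, 0.4158)
|BD| = 11.9635
circle(B,9.00) ∩ circle(D,4.00): a=8.6984, h=2.3106
  candidates: C₊=(6.8171,2.4226) cross=27.642; C₋=(6.6565,-2.1957) cross=-27.642
  mode - wants cross < 0 → take C=(6.6565,-2.1957) (cross=-27.642)
ex = (C−B)/|BC| = (0.9570,-0.2902); ey = (0.2902,0.9570)
P = B + 1.05·ex + -1.06·ey = (-1.2590,-0.9032)

-1.26 -0.90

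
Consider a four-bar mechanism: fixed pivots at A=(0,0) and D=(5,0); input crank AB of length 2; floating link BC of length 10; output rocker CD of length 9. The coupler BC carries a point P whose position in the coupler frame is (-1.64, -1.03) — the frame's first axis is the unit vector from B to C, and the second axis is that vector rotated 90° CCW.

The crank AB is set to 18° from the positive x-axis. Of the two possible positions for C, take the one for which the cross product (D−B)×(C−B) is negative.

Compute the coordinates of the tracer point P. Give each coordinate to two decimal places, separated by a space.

0.46 1.91

A=(0,0), D=(5.00,0)
B = A + 2.00·(cos18°, sin18°) = (1.9021, 0.6180)
|BD| = 3.1589
circle(B,10.00) ∩ circle(D,9.00): a=4.5868, h=8.8860
  candidates: C₊=(8.1388,8.4349) cross=28.070; C₋=(4.6618,-8.9936) cross=-28.070
  mode - wants cross < 0 → take C=(4.6618,-8.9936) (cross=-28.070)
ex = (C−B)/|BC| = (0.2760,-0.9612); ey = (0.9612,0.2760)
P = B + -1.64·ex + -1.03·ey = (0.4595,1.9101)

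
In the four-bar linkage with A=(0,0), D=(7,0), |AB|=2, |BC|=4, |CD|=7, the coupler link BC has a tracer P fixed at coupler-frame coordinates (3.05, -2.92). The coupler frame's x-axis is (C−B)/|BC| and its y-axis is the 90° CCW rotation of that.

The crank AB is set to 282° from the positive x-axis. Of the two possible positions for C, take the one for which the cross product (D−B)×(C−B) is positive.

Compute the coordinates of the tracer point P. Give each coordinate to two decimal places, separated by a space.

3.25 1.17

A=(0,0), D=(7.00,0)
B = A + 2.00·(cos282°, sin282°) = (0.4158, -1.9563)
|BD| = 6.8687
circle(B,4.00) ∩ circle(D,7.00): a=1.0321, h=3.8645
  candidates: C₊=(0.3045,2.0422) cross=26.544; C₋=(2.5059,-5.3668) cross=-26.544
  mode + wants cross > 0 → take C=(0.3045,2.0422) (cross=26.544)
ex = (C−B)/|BC| = (-0.0278,0.9996); ey = (-0.9996,-0.0278)
P = B + 3.05·ex + -2.92·ey = (3.2498,1.1738)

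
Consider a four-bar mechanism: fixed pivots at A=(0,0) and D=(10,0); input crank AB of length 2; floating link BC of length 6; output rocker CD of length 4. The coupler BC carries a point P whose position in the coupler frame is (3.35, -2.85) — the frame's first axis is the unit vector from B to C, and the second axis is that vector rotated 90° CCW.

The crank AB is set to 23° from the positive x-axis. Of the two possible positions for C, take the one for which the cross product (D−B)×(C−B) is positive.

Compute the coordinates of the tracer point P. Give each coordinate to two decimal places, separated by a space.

6.02 -0.60

A=(0,0), D=(10.00,0)
B = A + 2.00·(cos23°, sin23°) = (1.8410, 0.7815)
|BD| = 8.1963
circle(B,6.00) ∩ circle(D,4.00): a=5.3182, h=2.7779
  candidates: C₊=(7.3999,3.0396) cross=22.768; C₋=(6.8702,-2.4908) cross=-22.768
  mode + wants cross > 0 → take C=(7.3999,3.0396) (cross=22.768)
ex = (C−B)/|BC| = (0.9265,0.3764); ey = (-0.3764,0.9265)
P = B + 3.35·ex + -2.85·ey = (6.0173,-0.5982)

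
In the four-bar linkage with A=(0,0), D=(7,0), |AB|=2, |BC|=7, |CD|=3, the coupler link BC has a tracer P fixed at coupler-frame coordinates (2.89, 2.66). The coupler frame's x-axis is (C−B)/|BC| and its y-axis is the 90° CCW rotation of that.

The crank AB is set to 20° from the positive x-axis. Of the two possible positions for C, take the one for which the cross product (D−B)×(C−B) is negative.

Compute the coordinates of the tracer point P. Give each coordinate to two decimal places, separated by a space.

5.72 1.52

A=(0,0), D=(7.00,0)
B = A + 2.00·(cos20°, sin20°) = (1.8794, 0.6840)
|BD| = 5.1661
circle(B,7.00) ∩ circle(D,3.00): a=6.4544, h=2.7093
  candidates: C₊=(8.6357,2.5148) cross=13.996; C₋=(7.9183,-2.8560) cross=-13.996
  mode - wants cross < 0 → take C=(7.9183,-2.8560) (cross=-13.996)
ex = (C−B)/|BC| = (0.8627,-0.5057); ey = (0.5057,0.8627)
P = B + 2.89·ex + 2.66·ey = (5.7178,1.5173)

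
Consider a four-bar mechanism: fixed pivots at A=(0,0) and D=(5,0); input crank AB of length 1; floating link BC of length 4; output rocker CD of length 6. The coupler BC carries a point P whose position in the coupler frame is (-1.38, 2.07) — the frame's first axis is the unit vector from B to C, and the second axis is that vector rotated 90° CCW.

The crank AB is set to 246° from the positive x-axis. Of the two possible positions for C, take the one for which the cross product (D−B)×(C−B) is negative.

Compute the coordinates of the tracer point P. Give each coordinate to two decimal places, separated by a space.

A=(0,0), D=(5.00,0)
B = A + 1.00·(cos246°, sin246°) = (-0.4067, -0.9135)
|BD| = 5.4834
circle(B,4.00) ∩ circle(D,6.00): a=0.9180, h=3.8932
  candidates: C₊=(-0.1502,3.0782) cross=21.348; C₋=(1.1470,-4.5994) cross=-21.348
  mode - wants cross < 0 → take C=(1.1470,-4.5994) (cross=-21.348)
ex = (C−B)/|BC| = (0.3884,-0.9215); ey = (0.9215,0.3884)
P = B + -1.38·ex + 2.07·ey = (0.9647,1.1622)

0.96 1.16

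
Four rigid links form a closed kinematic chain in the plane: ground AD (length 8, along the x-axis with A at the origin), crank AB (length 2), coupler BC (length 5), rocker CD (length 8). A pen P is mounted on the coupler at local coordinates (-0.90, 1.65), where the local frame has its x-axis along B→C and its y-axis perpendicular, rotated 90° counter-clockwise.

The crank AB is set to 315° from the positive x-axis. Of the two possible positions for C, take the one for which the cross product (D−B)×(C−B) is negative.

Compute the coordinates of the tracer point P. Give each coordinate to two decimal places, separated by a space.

2.72 -0.06

A=(0,0), D=(8.00,0)
B = A + 2.00·(cos315°, sin315°) = (1.4142, -1.4142)
|BD| = 6.7359
circle(B,5.00) ∩ circle(D,8.00): a=0.4730, h=4.9776
  candidates: C₊=(0.8317,3.5517) cross=33.529; C₋=(2.9217,-6.1815) cross=-33.529
  mode - wants cross < 0 → take C=(2.9217,-6.1815) (cross=-33.529)
ex = (C−B)/|BC| = (0.3015,-0.9535); ey = (0.9535,0.3015)
P = B + -0.90·ex + 1.65·ey = (2.7161,-0.0586)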